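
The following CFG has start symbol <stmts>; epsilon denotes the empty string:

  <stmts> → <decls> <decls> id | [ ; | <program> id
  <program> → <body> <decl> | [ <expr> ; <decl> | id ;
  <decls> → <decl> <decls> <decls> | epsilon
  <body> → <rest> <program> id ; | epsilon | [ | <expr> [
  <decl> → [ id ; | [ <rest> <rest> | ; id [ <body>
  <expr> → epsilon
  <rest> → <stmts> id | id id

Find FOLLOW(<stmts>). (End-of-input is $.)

{ $, id }

<stmts> is the start symbol, so $ ∈ FOLLOW(<stmts>).
In <rest> → <stmts> id: add FIRST(id) = { id }.
Union: FOLLOW(<stmts>) = { $, id }.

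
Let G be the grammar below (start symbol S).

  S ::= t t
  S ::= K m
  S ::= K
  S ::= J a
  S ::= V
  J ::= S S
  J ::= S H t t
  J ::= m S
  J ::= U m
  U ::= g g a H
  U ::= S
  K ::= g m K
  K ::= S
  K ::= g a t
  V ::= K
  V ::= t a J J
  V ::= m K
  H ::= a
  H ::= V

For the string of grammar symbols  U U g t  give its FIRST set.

{ g, m, t }

Add FIRST(U) = { g, m, t }; U is not nullable, stop.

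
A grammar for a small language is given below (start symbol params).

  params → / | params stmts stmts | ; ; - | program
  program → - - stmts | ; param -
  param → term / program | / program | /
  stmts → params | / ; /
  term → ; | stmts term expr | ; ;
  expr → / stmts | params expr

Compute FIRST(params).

params → / contributes {/}.
From params → params stmts stmts: add FIRST(params) = { -, /, ; }.
params → ; ; - contributes {;}.
From params → program: add FIRST(program) = { -, ; }.
Union: FIRST(params) = { -, /, ; }.

{ -, /, ; }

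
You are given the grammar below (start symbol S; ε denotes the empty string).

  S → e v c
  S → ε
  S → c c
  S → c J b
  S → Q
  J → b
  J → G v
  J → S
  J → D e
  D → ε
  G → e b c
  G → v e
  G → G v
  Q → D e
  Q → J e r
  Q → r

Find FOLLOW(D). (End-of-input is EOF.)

In J → D e: add FIRST(e) = { e }.
In Q → D e: add FIRST(e) = { e }.
Union: FOLLOW(D) = { e }.

{ e }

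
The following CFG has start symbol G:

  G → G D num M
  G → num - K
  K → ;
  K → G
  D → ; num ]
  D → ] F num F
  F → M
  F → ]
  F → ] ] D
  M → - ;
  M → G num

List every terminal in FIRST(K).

{ ;, num }

K → ; contributes {;}.
From K → G: add FIRST(G) = { num }.
Union: FIRST(K) = { ;, num }.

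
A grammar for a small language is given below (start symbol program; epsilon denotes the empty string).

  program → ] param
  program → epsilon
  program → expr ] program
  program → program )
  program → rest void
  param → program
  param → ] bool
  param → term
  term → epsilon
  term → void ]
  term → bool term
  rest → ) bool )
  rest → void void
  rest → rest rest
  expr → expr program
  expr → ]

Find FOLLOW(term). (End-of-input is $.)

In param → term: term is at the end, add FOLLOW(param) = { $, ), ], void }.
In term → bool term: term is at the end, add FOLLOW(term) = { $, ), ], void }.
Union: FOLLOW(term) = { $, ), ], void }.

{ $, ), ], void }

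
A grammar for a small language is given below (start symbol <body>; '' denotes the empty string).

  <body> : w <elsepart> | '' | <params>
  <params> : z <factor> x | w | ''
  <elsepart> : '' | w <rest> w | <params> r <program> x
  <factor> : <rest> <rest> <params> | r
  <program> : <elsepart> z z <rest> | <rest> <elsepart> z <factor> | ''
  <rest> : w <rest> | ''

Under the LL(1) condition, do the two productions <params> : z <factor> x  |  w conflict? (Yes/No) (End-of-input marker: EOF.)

FIRST(z <factor> x) = { z } and FIRST(w) = { w }.
The FIRST sets are disjoint and neither alternative is nullable — no conflict.

No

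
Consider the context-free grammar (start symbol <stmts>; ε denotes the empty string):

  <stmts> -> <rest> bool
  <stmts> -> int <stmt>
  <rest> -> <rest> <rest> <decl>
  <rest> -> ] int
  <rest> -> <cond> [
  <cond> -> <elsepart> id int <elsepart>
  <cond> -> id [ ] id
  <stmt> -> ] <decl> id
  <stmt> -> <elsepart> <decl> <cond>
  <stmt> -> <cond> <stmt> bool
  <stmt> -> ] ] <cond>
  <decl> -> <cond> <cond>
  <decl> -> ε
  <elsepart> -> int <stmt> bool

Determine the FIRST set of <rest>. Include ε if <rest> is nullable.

{ ], id, int }

From <rest> -> <rest> <rest> <decl>: add FIRST(<rest>) = { ], id, int }.
<rest> -> ] int contributes {]}.
From <rest> -> <cond> [: add FIRST(<cond>) = { id, int }.
Union: FIRST(<rest>) = { ], id, int }.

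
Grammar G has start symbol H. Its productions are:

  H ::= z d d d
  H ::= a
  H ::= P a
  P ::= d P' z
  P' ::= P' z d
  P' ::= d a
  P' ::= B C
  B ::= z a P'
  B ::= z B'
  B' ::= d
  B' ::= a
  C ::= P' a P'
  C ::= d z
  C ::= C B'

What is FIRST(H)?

{ a, d, z }

H ::= z d d d contributes {z}.
H ::= a contributes {a}.
From H ::= P a: add FIRST(P) = { d }.
Union: FIRST(H) = { a, d, z }.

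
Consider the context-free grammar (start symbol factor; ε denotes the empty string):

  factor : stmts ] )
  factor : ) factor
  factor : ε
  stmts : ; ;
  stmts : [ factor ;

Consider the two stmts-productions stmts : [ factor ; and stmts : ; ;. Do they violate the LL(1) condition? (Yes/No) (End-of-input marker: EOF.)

No

FIRST([ factor ;) = { [ } and FIRST(; ;) = { ; }.
The FIRST sets are disjoint and neither alternative is nullable — no conflict.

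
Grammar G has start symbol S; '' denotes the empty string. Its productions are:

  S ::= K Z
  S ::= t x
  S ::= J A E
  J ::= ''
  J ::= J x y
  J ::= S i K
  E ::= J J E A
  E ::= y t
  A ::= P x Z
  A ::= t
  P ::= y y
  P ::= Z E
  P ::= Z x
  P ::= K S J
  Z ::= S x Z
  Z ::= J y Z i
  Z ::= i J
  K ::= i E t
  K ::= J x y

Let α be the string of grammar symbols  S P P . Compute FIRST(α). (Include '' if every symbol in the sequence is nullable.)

{ i, t, x, y }

Add FIRST(S) = { i, t, x, y }; S is not nullable, stop.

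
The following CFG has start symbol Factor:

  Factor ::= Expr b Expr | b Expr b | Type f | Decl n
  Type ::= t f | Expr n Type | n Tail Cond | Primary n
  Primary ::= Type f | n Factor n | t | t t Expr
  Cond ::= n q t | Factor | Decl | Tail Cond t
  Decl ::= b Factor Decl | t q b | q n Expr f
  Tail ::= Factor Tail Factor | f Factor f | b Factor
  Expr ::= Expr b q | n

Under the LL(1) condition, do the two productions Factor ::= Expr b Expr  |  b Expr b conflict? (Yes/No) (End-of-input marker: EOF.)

FIRST(Expr b Expr) = { n } and FIRST(b Expr b) = { b }.
The FIRST sets are disjoint and neither alternative is nullable — no conflict.

No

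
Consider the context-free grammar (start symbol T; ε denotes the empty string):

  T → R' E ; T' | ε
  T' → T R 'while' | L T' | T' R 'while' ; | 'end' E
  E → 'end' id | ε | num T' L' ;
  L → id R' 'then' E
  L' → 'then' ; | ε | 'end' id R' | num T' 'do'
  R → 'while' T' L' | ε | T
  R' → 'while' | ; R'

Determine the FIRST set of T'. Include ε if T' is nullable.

{ 'end', 'while', ;, id }

From T' → T R 'while': T, R nullable, take FIRST(T) ∪ FIRST(R) ∪ {'while'} = { 'while', ; }.
From T' → L T': add FIRST(L) = { id }.
From T' → T' R 'while' ;: add FIRST(T') = { 'end', 'while', ;, id }.
T' → 'end' E contributes {'end'}.
Union: FIRST(T') = { 'end', 'while', ;, id }.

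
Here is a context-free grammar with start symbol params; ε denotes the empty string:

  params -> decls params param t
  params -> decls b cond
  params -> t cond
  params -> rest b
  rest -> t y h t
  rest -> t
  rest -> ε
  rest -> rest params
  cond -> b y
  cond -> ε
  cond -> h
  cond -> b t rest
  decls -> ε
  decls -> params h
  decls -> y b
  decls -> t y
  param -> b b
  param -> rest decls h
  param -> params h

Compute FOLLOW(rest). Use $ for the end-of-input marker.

{ $, b, h, t, y }

In params -> rest b: add FIRST(b) = { b }.
In rest -> rest params: add FIRST(params) = { b, t, y }.
In cond -> b t rest: rest is at the end, add FOLLOW(cond) = { $, b, h, t, y }.
In param -> rest decls h: add FIRST(decls h) = { b, h, t, y }.
Union: FOLLOW(rest) = { $, b, h, t, y }.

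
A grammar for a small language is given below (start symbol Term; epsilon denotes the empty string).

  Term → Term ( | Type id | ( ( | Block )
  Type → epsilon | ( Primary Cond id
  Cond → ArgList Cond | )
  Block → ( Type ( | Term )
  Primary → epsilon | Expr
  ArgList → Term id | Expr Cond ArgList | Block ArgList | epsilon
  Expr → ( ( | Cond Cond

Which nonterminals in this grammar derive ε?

Directly nullable (have an epsilon-production): Type, Primary, ArgList.
No other nonterminal has a production whose RHS symbols are all nullable.

{ ArgList, Primary, Type }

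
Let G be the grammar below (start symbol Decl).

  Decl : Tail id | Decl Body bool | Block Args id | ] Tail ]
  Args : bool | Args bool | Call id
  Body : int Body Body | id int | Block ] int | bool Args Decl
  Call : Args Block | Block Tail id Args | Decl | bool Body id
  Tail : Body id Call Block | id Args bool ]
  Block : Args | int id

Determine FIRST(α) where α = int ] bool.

{ int }

int is a terminal; add {int} and stop.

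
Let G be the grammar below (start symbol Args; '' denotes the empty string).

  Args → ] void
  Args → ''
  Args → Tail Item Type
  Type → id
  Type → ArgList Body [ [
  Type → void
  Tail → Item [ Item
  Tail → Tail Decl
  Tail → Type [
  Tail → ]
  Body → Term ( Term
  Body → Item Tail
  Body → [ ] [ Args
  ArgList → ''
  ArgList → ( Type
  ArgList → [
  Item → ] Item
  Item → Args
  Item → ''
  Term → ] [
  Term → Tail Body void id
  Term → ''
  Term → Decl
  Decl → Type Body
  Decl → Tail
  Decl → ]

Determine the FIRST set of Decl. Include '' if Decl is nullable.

From Decl → Type Body: add FIRST(Type) = { (, [, ], id, void }.
From Decl → Tail: add FIRST(Tail) = { (, [, ], id, void }.
Decl → ] contributes {]}.
Union: FIRST(Decl) = { (, [, ], id, void }.

{ (, [, ], id, void }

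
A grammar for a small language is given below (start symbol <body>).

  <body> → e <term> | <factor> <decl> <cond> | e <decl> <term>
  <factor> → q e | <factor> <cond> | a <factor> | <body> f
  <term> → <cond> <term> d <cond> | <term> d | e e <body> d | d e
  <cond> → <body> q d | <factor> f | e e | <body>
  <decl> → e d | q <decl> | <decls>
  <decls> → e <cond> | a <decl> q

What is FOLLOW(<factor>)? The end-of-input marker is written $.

In <body> → <factor> <decl> <cond>: add FIRST(<decl> <cond>) = { a, e, q }.
In <factor> → <factor> <cond>: add FIRST(<cond>) = { a, e, q }.
In <factor> → a <factor>: <factor> is at the end, add FOLLOW(<factor>) = { a, e, f, q }.
In <cond> → <factor> f: add FIRST(f) = { f }.
Union: FOLLOW(<factor>) = { a, e, f, q }.

{ a, e, f, q }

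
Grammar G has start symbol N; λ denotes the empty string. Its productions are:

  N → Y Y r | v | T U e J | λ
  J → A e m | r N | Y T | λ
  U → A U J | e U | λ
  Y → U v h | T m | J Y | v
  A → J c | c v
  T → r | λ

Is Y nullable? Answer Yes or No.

Nullable nonterminals: J, N, T, U.
No production of Y has an RHS whose symbols are all nullable, so Y is not nullable.

No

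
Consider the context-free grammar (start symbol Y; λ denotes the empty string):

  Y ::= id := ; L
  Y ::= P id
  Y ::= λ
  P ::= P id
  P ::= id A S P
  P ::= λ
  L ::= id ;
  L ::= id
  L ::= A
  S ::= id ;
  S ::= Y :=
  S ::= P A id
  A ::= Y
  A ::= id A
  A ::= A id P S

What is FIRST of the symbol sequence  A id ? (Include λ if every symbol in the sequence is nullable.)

Add FIRST(A)\{λ} = { id }; A is nullable, continue.
id is a terminal; add {id} and stop.

{ id }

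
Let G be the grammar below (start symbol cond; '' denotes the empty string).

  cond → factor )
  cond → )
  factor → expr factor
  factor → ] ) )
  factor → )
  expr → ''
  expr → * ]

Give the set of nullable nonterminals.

{ expr }

Directly nullable (have an ''-production): expr.
No other nonterminal has a production whose RHS symbols are all nullable.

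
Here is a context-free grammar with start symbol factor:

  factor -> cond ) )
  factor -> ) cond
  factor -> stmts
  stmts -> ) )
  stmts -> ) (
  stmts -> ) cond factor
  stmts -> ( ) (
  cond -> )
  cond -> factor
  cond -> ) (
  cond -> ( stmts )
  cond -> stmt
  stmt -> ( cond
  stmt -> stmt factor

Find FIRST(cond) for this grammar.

cond -> ) contributes {)}.
From cond -> factor: add FIRST(factor) = { (, ) }.
cond -> ) ( contributes {)}.
cond -> ( stmts ) contributes {(}.
From cond -> stmt: add FIRST(stmt) = { ( }.
Union: FIRST(cond) = { (, ) }.

{ (, ) }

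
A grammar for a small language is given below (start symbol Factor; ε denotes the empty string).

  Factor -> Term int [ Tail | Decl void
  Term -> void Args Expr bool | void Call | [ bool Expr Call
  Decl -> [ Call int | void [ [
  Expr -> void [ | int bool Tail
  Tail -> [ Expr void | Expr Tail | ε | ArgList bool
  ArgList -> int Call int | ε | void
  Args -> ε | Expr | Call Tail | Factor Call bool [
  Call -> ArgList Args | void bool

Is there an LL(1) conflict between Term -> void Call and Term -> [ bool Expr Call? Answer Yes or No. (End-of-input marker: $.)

No

FIRST(void Call) = { void } and FIRST([ bool Expr Call) = { [ }.
The FIRST sets are disjoint and neither alternative is nullable — no conflict.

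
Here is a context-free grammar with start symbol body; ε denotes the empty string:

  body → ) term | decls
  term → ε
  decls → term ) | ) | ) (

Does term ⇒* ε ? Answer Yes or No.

term has an ε-production, so term ⇒ ε.

Yes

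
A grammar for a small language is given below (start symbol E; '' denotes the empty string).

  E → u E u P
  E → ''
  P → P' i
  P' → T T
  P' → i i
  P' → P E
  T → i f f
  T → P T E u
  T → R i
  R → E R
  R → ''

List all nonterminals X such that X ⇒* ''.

Directly nullable (have an ''-production): E, R.
No other nonterminal has a production whose RHS symbols are all nullable.

{ E, R }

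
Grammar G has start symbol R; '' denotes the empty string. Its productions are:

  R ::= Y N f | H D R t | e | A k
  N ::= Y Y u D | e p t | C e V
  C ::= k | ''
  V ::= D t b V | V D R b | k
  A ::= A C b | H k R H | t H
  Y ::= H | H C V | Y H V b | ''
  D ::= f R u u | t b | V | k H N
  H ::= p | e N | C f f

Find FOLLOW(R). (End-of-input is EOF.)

{ EOF, b, e, f, k, p, t, u }

R is the start symbol, so EOF ∈ FOLLOW(R).
In R ::= H D R t: add FIRST(t) = { t }.
In V ::= V D R b: add FIRST(b) = { b }.
In A ::= H k R H: add FIRST(H) = { e, f, k, p }.
In D ::= f R u u: add FIRST(u u) = { u }.
Union: FOLLOW(R) = { EOF, b, e, f, k, p, t, u }.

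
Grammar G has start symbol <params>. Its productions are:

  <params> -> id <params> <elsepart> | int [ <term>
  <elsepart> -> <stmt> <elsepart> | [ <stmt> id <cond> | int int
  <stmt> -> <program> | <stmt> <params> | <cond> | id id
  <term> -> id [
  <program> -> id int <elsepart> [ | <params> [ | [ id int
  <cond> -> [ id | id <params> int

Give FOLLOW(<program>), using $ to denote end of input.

In <stmt> -> <program>: <program> is at the end, add FOLLOW(<stmt>) = { [, id, int }.
Union: FOLLOW(<program>) = { [, id, int }.

{ [, id, int }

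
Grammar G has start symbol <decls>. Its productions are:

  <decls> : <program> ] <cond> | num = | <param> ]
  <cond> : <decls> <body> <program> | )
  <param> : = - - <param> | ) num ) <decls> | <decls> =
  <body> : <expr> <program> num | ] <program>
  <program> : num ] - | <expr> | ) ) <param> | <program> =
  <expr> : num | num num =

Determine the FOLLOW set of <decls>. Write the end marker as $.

{ $, ), =, ], num }

<decls> is the start symbol, so $ ∈ FOLLOW(<decls>).
In <cond> : <decls> <body> <program>: add FIRST(<body> <program>) = { ], num }.
In <param> : ) num ) <decls>: <decls> is at the end, add FOLLOW(<param>) = { $, ), =, ], num }.
In <param> : <decls> =: add FIRST(=) = { = }.
Union: FOLLOW(<decls>) = { $, ), =, ], num }.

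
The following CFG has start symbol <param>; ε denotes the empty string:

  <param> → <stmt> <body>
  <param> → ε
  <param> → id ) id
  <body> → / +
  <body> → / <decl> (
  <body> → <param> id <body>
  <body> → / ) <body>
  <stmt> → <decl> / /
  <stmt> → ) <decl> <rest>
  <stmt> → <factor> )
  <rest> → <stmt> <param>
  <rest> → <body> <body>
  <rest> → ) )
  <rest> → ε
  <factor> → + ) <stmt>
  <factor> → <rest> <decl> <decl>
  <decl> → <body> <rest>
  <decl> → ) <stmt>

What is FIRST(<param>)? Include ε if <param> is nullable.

{ ), +, /, id, ε }

From <param> → <stmt> <body>: add FIRST(<stmt>) = { ), +, /, id }.
<param> → ε contributes ε.
<param> → id ) id contributes {id}.
Union: FIRST(<param>) = { ), +, /, id, ε }.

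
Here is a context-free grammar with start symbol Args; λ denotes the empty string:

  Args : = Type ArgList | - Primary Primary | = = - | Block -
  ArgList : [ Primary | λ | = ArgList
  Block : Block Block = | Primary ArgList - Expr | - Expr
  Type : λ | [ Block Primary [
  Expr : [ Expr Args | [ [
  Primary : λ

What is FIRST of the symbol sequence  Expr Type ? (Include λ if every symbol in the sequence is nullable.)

{ [ }

Add FIRST(Expr) = { [ }; Expr is not nullable, stop.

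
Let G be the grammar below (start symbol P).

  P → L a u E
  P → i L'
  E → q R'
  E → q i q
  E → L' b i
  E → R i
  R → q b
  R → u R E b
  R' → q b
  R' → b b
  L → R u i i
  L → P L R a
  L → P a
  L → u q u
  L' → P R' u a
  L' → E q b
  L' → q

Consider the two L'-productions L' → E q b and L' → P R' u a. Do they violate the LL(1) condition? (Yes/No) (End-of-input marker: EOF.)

FIRST(E q b) = { i, q, u } and FIRST(P R' u a) = { i, q, u }.
Both contain i, so the two alternatives are not disjoint — LL(1) conflict.

Yes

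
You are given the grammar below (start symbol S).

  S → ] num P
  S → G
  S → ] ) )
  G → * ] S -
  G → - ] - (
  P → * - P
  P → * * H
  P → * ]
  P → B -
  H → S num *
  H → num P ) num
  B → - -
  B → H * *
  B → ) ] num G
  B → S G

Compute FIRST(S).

S → ] num P contributes {]}.
From S → G: add FIRST(G) = { *, - }.
S → ] ) ) contributes {]}.
Union: FIRST(S) = { *, -, ] }.

{ *, -, ] }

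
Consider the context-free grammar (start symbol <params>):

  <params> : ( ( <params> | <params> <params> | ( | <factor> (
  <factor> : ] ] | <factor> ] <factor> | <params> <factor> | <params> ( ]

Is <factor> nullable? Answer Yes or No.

No

No nonterminal in this grammar is nullable.
No production of <factor> has an RHS whose symbols are all nullable, so <factor> is not nullable.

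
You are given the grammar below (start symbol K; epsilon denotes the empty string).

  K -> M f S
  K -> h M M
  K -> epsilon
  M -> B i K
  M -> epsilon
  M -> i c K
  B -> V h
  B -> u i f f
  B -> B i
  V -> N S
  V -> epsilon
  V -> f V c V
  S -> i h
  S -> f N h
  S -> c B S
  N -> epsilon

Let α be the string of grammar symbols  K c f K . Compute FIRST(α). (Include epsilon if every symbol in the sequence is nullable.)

{ c, f, h, i, u }

Add FIRST(K)\{epsilon} = { c, f, h, i, u }; K is nullable, continue.
c is a terminal; add {c} and stop.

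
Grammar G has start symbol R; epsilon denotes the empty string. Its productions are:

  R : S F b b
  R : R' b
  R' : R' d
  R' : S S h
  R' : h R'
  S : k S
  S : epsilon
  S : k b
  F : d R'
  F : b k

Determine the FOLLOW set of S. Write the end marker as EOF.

In R : S F b b: add FIRST(F b b) = { b, d }.
In R' : S S h: add FIRST(S h) = { h, k }.
In R' : S S h: add FIRST(h) = { h }.
In S : k S: S is at the end, add FOLLOW(S) = { b, d, h, k }.
Union: FOLLOW(S) = { b, d, h, k }.

{ b, d, h, k }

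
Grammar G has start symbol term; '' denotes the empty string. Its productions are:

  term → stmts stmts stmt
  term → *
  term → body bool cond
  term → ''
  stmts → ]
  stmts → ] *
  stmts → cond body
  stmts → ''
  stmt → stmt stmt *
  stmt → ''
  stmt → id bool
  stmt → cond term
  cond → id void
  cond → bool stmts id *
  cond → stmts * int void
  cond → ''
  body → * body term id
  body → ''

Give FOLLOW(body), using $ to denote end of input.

In term → body bool cond: add FIRST(bool cond) = { bool }.
In stmts → cond body: body is at the end, add FOLLOW(stmts) = { $, *, ], bool, id }.
In body → * body term id: add FIRST(term id) = { *, ], bool, id }.
Union: FOLLOW(body) = { $, *, ], bool, id }.

{ $, *, ], bool, id }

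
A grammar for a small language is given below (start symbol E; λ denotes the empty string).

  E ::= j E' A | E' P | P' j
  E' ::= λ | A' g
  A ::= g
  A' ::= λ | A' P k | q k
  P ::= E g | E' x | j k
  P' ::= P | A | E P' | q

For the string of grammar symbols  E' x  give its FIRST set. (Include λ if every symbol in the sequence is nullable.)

Add FIRST(E')\{λ} = { g, j, q, x }; E' is nullable, continue.
x is a terminal; add {x} and stop.

{ g, j, q, x }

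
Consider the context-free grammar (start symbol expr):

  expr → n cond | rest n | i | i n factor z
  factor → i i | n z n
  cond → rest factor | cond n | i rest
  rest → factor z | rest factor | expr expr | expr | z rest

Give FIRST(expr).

expr → n cond contributes {n}.
From expr → rest n: add FIRST(rest) = { i, n, z }.
expr → i contributes {i}.
expr → i n factor z contributes {i}.
Union: FIRST(expr) = { i, n, z }.

{ i, n, z }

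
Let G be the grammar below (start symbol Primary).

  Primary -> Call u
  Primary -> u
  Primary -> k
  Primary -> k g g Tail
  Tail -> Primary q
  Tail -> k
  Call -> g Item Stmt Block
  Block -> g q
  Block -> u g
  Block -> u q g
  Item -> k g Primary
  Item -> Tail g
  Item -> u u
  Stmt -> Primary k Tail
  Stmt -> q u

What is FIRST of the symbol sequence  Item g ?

Add FIRST(Item) = { g, k, u }; Item is not nullable, stop.

{ g, k, u }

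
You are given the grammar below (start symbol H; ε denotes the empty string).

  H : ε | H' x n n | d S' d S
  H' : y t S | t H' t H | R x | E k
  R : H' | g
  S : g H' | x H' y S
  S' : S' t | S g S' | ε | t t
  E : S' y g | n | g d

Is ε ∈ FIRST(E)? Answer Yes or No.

No

Nullable nonterminals: H, S'.
No production of E has an RHS whose symbols are all nullable, so E is not nullable.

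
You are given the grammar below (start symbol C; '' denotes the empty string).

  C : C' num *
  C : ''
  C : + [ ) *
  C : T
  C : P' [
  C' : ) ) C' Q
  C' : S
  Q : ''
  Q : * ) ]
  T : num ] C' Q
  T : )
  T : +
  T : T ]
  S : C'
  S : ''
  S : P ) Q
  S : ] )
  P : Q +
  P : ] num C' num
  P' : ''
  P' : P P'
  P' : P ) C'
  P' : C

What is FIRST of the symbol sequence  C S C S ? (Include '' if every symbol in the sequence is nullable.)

Add FIRST(C)\{''} = { ), *, +, [, ], num }; C is nullable, continue.
Add FIRST(S)\{''} = { ), *, +, ] }; S is nullable, continue.
Add FIRST(C)\{''} = { ), *, +, [, ], num }; C is nullable, continue.
Add FIRST(S)\{''} = { ), *, +, ] }; S is nullable, continue.
Every symbol is nullable, so include ''.

{ ), *, +, [, ], num, '' }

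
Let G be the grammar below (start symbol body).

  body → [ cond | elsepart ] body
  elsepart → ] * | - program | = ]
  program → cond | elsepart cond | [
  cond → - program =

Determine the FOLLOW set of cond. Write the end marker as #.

In body → [ cond: cond is at the end, add FOLLOW(body) = { # }.
In program → cond: cond is at the end, add FOLLOW(program) = { -, =, ] }.
In program → elsepart cond: cond is at the end, add FOLLOW(program) = { -, =, ] }.
Union: FOLLOW(cond) = { #, -, =, ] }.

{ #, -, =, ] }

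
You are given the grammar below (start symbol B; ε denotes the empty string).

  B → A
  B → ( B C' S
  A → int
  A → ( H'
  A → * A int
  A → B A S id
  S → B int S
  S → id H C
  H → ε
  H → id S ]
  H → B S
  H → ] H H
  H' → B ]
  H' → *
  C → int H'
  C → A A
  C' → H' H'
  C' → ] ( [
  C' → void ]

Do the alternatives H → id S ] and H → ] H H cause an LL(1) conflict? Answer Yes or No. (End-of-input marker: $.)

No

FIRST(id S ]) = { id } and FIRST(] H H) = { ] }.
The FIRST sets are disjoint and neither alternative is nullable — no conflict.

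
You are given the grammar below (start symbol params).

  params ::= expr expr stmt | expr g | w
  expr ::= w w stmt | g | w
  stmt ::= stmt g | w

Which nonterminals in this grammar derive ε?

{ } (none)

No nonterminal has an empty production or an RHS whose symbols are all nullable.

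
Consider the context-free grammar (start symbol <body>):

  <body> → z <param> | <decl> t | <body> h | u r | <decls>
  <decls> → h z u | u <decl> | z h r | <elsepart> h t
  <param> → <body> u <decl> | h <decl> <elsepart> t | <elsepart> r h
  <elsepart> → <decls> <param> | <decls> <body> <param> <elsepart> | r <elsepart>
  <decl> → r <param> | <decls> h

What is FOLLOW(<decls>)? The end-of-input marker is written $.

{ $, h, r, u, z }

In <body> → <decls>: <decls> is at the end, add FOLLOW(<body>) = { $, h, r, u, z }.
In <elsepart> → <decls> <param>: add FIRST(<param>) = { h, r, u, z }.
In <elsepart> → <decls> <body> <param> <elsepart>: add FIRST(<body> <param> <elsepart>) = { h, r, u, z }.
In <decl> → <decls> h: add FIRST(h) = { h }.
Union: FOLLOW(<decls>) = { $, h, r, u, z }.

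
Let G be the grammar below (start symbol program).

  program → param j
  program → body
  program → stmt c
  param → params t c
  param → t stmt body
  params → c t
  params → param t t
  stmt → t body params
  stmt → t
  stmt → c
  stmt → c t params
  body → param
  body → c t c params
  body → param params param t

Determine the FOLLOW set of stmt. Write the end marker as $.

In program → stmt c: add FIRST(c) = { c }.
In param → t stmt body: add FIRST(body) = { c, t }.
Union: FOLLOW(stmt) = { c, t }.

{ c, t }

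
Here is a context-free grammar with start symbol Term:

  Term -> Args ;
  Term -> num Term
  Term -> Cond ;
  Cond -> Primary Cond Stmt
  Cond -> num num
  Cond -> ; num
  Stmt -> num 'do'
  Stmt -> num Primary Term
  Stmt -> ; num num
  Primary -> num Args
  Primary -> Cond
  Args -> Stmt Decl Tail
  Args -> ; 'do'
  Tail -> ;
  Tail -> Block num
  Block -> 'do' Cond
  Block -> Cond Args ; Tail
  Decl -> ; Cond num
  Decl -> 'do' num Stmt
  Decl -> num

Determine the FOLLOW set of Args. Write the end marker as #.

In Term -> Args ;: add FIRST(;) = { ; }.
In Primary -> num Args: Args is at the end, add FOLLOW(Primary) = { ;, num }.
In Block -> Cond Args ; Tail: add FIRST(; Tail) = { ; }.
Union: FOLLOW(Args) = { ;, num }.

{ ;, num }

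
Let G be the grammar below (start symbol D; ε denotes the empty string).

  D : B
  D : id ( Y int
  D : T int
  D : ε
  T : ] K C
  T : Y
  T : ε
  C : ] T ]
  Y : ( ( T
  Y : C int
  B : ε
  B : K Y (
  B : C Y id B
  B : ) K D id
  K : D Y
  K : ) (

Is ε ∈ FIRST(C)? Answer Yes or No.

Nullable nonterminals: B, D, T.
No production of C has an RHS whose symbols are all nullable, so C is not nullable.

No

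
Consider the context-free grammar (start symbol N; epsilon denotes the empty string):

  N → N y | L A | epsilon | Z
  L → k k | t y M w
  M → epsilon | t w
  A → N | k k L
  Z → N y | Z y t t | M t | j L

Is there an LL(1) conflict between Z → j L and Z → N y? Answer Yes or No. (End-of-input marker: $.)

FIRST(j L) = { j } and FIRST(N y) = { j, k, t, y }.
Both contain j, so the two alternatives are not disjoint — LL(1) conflict.

Yes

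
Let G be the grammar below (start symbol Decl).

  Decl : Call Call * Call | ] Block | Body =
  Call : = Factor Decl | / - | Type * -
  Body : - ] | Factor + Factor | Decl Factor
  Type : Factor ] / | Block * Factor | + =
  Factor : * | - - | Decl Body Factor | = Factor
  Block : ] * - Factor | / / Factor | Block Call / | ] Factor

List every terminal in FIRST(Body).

{ *, +, -, /, =, ] }

Body : - ] contributes {-}.
From Body : Factor + Factor: add FIRST(Factor) = { *, +, -, /, =, ] }.
From Body : Decl Factor: add FIRST(Decl) = { *, +, -, /, =, ] }.
Union: FIRST(Body) = { *, +, -, /, =, ] }.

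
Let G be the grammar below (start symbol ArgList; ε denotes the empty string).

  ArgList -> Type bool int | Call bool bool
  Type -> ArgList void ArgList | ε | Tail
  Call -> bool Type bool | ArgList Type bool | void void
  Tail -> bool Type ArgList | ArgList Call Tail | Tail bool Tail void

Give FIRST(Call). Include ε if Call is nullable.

Call -> bool Type bool contributes {bool}.
From Call -> ArgList Type bool: add FIRST(ArgList) = { bool, void }.
Call -> void void contributes {void}.
Union: FIRST(Call) = { bool, void }.

{ bool, void }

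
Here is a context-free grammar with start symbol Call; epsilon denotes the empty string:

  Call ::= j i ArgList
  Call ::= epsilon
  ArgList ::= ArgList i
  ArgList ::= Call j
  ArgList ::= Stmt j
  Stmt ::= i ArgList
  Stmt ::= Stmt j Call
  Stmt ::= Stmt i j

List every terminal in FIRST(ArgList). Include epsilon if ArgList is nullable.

{ i, j }

From ArgList ::= ArgList i: add FIRST(ArgList) = { i, j }.
From ArgList ::= Call j: Call nullable, take FIRST(Call) ∪ {j} = { j }.
From ArgList ::= Stmt j: add FIRST(Stmt) = { i }.
Union: FIRST(ArgList) = { i, j }.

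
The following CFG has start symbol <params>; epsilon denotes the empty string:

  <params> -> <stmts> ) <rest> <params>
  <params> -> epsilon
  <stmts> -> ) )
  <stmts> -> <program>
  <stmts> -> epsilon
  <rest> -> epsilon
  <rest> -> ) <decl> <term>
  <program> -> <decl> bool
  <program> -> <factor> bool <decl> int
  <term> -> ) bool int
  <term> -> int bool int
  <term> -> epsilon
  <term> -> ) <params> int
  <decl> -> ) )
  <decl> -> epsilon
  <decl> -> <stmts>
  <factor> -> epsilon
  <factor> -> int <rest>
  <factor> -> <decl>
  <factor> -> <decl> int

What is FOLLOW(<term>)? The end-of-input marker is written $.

{ $, ), bool, int }

In <rest> -> ) <decl> <term>: <term> is at the end, add FOLLOW(<rest>) = { $, ), bool, int }.
Union: FOLLOW(<term>) = { $, ), bool, int }.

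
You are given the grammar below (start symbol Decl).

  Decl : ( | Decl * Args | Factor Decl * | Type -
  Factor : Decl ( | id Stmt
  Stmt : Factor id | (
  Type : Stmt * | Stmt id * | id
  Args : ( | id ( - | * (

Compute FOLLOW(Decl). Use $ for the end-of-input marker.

{ $, (, * }

Decl is the start symbol, so $ ∈ FOLLOW(Decl).
In Decl : Decl * Args: add FIRST(* Args) = { * }.
In Decl : Factor Decl *: add FIRST(*) = { * }.
In Factor : Decl (: add FIRST(() = { ( }.
Union: FOLLOW(Decl) = { $, (, * }.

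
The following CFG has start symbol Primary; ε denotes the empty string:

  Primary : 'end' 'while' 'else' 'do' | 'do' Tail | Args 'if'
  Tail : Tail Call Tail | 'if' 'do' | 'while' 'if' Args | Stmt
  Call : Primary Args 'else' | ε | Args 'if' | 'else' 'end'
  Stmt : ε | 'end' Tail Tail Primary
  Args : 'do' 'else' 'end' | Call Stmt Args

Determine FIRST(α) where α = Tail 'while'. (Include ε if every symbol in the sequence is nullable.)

{ 'do', 'else', 'end', 'if', 'while' }

Add FIRST(Tail)\{ε} = { 'do', 'else', 'end', 'if', 'while' }; Tail is nullable, continue.
'while' is a terminal; add {'while'} and stop.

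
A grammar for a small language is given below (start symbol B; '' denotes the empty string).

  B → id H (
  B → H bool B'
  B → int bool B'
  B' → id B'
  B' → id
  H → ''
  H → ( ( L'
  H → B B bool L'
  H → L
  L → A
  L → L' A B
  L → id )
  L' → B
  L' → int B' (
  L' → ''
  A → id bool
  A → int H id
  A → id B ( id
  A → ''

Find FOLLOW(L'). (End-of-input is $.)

{ (, bool, id, int }

In H → ( ( L': L' is at the end, add FOLLOW(H) = { (, bool, id }.
In H → B B bool L': L' is at the end, add FOLLOW(H) = { (, bool, id }.
In L → L' A B: add FIRST(A B) = { (, bool, id, int }.
Union: FOLLOW(L') = { (, bool, id, int }.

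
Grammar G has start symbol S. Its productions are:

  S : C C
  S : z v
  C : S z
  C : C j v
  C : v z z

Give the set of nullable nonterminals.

{ } (none)

No nonterminal has an empty production or an RHS whose symbols are all nullable.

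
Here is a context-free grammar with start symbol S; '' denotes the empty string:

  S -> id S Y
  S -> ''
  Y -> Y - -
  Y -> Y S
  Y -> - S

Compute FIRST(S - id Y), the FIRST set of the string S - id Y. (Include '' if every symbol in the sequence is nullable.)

Add FIRST(S)\{''} = { id }; S is nullable, continue.
- is a terminal; add {-} and stop.

{ -, id }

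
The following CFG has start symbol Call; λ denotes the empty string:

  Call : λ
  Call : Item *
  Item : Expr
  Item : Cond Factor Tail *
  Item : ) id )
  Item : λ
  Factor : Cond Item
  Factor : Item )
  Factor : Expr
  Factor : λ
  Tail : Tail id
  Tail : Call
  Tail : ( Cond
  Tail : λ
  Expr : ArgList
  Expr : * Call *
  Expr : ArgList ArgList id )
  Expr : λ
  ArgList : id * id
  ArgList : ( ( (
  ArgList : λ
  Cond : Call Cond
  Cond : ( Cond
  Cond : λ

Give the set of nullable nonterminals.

Directly nullable (have an λ-production): Call, Item, Factor, Tail, Expr, ArgList, Cond.

{ ArgList, Call, Cond, Expr, Factor, Item, Tail }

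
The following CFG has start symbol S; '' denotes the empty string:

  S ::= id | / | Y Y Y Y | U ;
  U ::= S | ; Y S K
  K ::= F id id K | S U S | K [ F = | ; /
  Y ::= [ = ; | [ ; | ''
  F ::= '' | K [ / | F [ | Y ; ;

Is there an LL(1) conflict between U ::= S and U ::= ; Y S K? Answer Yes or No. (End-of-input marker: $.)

FIRST(S) = { /, ;, [, id, '' } and FIRST(; Y S K) = { ; }.
Both contain ;, so the two alternatives are not disjoint — LL(1) conflict.

Yes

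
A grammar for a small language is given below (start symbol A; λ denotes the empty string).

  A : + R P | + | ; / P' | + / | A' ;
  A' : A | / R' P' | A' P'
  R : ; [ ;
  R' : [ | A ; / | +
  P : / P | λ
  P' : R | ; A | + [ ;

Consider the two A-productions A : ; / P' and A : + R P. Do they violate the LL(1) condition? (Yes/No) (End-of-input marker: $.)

No

FIRST(; / P') = { ; } and FIRST(+ R P) = { + }.
The FIRST sets are disjoint and neither alternative is nullable — no conflict.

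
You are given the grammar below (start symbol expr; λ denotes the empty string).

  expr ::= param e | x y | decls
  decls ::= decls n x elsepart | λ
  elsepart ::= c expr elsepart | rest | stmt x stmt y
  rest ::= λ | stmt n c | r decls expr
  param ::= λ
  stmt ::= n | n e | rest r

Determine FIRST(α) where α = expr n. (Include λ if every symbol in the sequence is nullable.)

{ e, n, x }

Add FIRST(expr)\{λ} = { e, n, x }; expr is nullable, continue.
n is a terminal; add {n} and stop.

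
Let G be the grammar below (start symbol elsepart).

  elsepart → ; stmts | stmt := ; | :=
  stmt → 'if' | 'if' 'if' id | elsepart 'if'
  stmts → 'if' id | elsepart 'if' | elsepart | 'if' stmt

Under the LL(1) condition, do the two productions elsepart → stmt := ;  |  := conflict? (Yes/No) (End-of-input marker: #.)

Yes

FIRST(stmt := ;) = { 'if', :=, ; } and FIRST(:=) = { := }.
Both contain :=, so the two alternatives are not disjoint — LL(1) conflict.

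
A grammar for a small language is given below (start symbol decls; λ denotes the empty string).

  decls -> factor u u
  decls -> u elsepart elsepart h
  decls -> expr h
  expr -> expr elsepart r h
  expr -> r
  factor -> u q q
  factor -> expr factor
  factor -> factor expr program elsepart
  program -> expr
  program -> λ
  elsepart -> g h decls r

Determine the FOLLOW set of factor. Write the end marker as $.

{ r, u }

In decls -> factor u u: add FIRST(u u) = { u }.
In factor -> expr factor: factor is at the end, add FOLLOW(factor) = { r, u }.
In factor -> factor expr program elsepart: add FIRST(expr program elsepart) = { r }.
Union: FOLLOW(factor) = { r, u }.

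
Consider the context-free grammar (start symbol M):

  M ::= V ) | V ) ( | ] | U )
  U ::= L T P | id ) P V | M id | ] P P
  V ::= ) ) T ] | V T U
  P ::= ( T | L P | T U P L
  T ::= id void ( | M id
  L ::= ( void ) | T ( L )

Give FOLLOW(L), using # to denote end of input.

In U ::= L T P: add FIRST(T P) = { (, ), ], id }.
In P ::= L P: add FIRST(P) = { (, ), ], id }.
In P ::= T U P L: L is at the end, add FOLLOW(P) = { (, ), ], id }.
In L ::= T ( L ): add FIRST()) = { ) }.
Union: FOLLOW(L) = { (, ), ], id }.

{ (, ), ], id }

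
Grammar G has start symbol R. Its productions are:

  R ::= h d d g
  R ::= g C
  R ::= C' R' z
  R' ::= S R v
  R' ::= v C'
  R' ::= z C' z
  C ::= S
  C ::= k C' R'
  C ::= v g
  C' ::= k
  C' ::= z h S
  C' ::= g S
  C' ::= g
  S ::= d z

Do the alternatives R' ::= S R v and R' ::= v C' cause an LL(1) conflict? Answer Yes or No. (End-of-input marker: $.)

No

FIRST(S R v) = { d } and FIRST(v C') = { v }.
The FIRST sets are disjoint and neither alternative is nullable — no conflict.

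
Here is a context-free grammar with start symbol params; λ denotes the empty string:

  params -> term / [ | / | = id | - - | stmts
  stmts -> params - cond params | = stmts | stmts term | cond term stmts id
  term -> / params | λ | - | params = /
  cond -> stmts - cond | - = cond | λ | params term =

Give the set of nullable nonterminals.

Directly nullable (have an λ-production): term, cond.
No other nonterminal has a production whose RHS symbols are all nullable.

{ cond, term }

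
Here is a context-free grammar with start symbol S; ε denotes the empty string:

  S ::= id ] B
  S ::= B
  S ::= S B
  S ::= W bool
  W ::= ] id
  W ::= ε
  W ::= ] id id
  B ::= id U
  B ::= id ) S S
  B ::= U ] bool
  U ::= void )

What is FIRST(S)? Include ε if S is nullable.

S ::= id ] B contributes {id}.
From S ::= B: add FIRST(B) = { id, void }.
From S ::= S B: add FIRST(S) = { ], bool, id, void }.
From S ::= W bool: W nullable, take FIRST(W) ∪ {bool} = { ], bool }.
Union: FIRST(S) = { ], bool, id, void }.

{ ], bool, id, void }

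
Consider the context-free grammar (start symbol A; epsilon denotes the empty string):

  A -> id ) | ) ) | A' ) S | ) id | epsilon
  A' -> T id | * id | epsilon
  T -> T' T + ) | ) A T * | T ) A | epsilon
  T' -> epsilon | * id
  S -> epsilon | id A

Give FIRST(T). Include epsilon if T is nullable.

From T -> T' T + ): T', T nullable, take FIRST(T') ∪ FIRST(T) ∪ {+} = { ), *, + }.
T -> ) A T * contributes {)}.
From T -> T ) A: T nullable, take FIRST(T) ∪ {)} = { ), *, + }.
T -> epsilon contributes epsilon.
Union: FIRST(T) = { ), *, +, epsilon }.

{ ), *, +, epsilon }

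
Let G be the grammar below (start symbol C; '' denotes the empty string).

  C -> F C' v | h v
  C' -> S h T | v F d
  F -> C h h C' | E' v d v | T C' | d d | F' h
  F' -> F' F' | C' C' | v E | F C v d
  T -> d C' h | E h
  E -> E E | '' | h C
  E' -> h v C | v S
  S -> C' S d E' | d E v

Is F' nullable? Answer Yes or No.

Nullable nonterminals: E.
No production of F' has an RHS whose symbols are all nullable, so F' is not nullable.

No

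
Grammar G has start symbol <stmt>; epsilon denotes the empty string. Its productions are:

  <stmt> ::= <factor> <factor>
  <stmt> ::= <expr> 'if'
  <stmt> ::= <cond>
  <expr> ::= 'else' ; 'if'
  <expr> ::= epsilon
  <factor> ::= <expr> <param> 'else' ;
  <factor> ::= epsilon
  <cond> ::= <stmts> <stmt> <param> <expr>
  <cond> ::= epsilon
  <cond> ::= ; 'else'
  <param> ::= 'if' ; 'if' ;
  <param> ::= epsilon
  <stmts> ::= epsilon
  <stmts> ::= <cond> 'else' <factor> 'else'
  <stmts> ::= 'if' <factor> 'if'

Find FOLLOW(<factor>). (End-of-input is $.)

In <stmt> ::= <factor> <factor>: add FIRST(<factor>)\{epsilon} = { 'else', 'if' }.
  Since <factor> is nullable, also add FOLLOW(<stmt>) = { $, 'else', 'if' }.
In <stmt> ::= <factor> <factor>: <factor> is at the end, add FOLLOW(<stmt>) = { $, 'else', 'if' }.
In <stmts> ::= <cond> 'else' <factor> 'else': add FIRST('else') = { 'else' }.
In <stmts> ::= 'if' <factor> 'if': add FIRST('if') = { 'if' }.
Union: FOLLOW(<factor>) = { $, 'else', 'if' }.

{ $, 'else', 'if' }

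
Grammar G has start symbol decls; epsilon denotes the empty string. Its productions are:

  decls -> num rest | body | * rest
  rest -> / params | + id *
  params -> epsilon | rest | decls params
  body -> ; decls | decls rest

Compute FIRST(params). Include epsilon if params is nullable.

{ *, +, /, ;, num, epsilon }

params -> epsilon contributes epsilon.
From params -> rest: add FIRST(rest) = { +, / }.
From params -> decls params: add FIRST(decls) = { *, ;, num }.
Union: FIRST(params) = { *, +, /, ;, num, epsilon }.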